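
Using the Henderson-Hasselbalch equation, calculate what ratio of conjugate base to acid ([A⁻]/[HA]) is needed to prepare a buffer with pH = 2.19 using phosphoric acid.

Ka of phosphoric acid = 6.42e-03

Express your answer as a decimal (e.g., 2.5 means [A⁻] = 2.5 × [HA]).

pKa = -log(6.42e-03) = 2.1925. pH = pKa + log([A⁻]/[HA]), so log([A⁻]/[HA]) = pH − pKa = 2.19 − 2.1925 = -0.0025. [A⁻]/[HA] = 10^(-0.0025) = 0.994

[A⁻]/[HA] = 0.994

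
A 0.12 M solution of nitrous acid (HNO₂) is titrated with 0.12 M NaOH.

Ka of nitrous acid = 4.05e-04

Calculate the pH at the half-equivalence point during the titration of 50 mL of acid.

At half-equivalence [HA] = [A⁻], so Henderson-Hasselbalch gives pH = pKa = -log(4.05e-04) = 3.39.

pH = pKa = 3.39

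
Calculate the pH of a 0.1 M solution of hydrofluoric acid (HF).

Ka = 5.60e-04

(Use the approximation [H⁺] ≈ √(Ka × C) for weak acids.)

[H⁺] = √(Ka × C) = √(5.60e-04 × 0.1) = 7.4833e-03. pH = -log(7.4833e-03)

pH = 2.13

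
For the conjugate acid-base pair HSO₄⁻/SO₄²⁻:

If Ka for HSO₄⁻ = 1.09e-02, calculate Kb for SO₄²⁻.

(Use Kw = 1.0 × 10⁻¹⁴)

For a conjugate pair Ka × Kb = Kw, so Kb = Kw/Ka = 1.0 × 10⁻¹⁴ / 1.09e-02 = 9.17e-13.

K_b = 9.17e-13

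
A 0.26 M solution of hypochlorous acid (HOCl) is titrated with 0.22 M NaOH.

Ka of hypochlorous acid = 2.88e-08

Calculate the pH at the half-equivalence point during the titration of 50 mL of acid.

At half-equivalence [HA] = [A⁻], so Henderson-Hasselbalch gives pH = pKa = -log(2.88e-08) = 7.54.

pH = pKa = 7.54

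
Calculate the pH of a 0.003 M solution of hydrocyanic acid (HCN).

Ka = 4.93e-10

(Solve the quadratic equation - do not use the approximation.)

x² + Ka×x - Ka×C = 0. Using quadratic formula: [H⁺] = 1.2159e-06

pH = 5.92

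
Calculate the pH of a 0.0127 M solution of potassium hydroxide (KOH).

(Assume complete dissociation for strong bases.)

[OH⁻] = 0.0127 M for strong base. pOH = -log[OH⁻] = 1.90, pH = 14 - pOH

pH = 12.10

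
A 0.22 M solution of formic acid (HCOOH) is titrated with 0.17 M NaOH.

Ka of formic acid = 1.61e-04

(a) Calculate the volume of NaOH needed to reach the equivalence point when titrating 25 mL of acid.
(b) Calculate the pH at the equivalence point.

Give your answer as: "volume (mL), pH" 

moles acid = 0.22 × 25/1000 = 0.0055 mol; V_base = moles/0.17 × 1000 = 32.4 mL. At equivalence only the conjugate base is present: [A⁻] = 0.0055/0.057 = 9.5897e-02 M. Kb = Kw/Ka = 6.21e-11; [OH⁻] = √(Kb × [A⁻]) = 2.4406e-06; pOH = 5.61; pH = 14 - pOH = 8.39.

V = 32.4 mL, pH = 8.39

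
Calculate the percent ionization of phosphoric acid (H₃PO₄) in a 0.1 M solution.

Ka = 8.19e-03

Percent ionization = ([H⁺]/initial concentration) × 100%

Using Ka equilibrium: x² + Ka×x - Ka×C = 0. Solving: [H⁺] = 2.4815e-02. Percent = (2.4815e-02/0.1) × 100

Percent ionization = 24.8%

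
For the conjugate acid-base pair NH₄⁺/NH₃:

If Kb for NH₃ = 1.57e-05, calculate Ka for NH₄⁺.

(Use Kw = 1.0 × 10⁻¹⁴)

For a conjugate pair Ka × Kb = Kw, so Ka = Kw/Kb = 1.0 × 10⁻¹⁴ / 1.57e-05 = 6.37e-10.

K_a = 6.37e-10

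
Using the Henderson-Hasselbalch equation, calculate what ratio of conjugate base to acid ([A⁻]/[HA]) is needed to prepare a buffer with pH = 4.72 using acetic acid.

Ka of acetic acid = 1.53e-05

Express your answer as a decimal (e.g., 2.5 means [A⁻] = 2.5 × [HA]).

pKa = -log(1.53e-05) = 4.8153. pH = pKa + log([A⁻]/[HA]), so log([A⁻]/[HA]) = pH − pKa = 4.72 − 4.8153 = -0.0953. [A⁻]/[HA] = 10^(-0.0953) = 0.803

[A⁻]/[HA] = 0.803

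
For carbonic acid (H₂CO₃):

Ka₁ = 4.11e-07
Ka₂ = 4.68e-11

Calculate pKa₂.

pKa₂ = -log(Ka₂) = -log(4.68e-11) = 10.33.

pK_{a2} = 10.33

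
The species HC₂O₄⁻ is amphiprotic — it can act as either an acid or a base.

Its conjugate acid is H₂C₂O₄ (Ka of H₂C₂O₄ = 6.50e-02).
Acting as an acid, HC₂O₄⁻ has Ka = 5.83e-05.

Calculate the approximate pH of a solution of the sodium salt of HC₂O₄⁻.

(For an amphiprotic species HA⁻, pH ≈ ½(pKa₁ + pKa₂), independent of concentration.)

pKa₁ = -log(6.50e-02) = 1.19; pKa₂ = -log(5.83e-05) = 4.23. For an amphiprotic species, pH ≈ ½(pKa₁ + pKa₂) = ½(1.19 + 4.23) = 2.71.

pH = 2.71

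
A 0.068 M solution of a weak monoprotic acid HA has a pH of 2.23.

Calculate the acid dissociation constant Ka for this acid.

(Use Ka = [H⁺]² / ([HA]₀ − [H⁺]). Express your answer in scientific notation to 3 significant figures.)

[H⁺] = 10^(−pH) = 10^(−2.23) = 5.888e-03 M. For HA ⇌ H⁺ + A⁻, Ka = [H⁺][A⁻]/[HA] = [H⁺]² / ([HA]₀ − [H⁺]) = (5.888e-03)² / (0.068 − 5.888e-03) = 5.58e-04.

K_a = 5.58e-04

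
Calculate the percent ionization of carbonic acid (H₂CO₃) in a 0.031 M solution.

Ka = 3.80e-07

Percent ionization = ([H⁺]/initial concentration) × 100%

Using Ka equilibrium: x² + Ka×x - Ka×C = 0. Solving: [H⁺] = 1.0835e-04. Percent = (1.0835e-04/0.031) × 100

Percent ionization = 0.35%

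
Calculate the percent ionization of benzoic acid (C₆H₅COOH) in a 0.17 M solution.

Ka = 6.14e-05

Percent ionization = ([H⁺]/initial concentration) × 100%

Using Ka equilibrium: x² + Ka×x - Ka×C = 0. Solving: [H⁺] = 3.2002e-03. Percent = (3.2002e-03/0.17) × 100

Percent ionization = 1.88%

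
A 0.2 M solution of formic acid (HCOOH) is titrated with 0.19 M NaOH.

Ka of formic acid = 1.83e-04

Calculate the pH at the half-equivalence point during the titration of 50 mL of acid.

At half-equivalence [HA] = [A⁻], so Henderson-Hasselbalch gives pH = pKa = -log(1.83e-04) = 3.74.

pH = pKa = 3.74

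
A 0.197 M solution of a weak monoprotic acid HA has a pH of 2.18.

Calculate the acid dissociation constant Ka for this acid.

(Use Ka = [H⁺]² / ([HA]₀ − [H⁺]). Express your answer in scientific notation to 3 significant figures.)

[H⁺] = 10^(−pH) = 10^(−2.18) = 6.607e-03 M. For HA ⇌ H⁺ + A⁻, Ka = [H⁺][A⁻]/[HA] = [H⁺]² / ([HA]₀ − [H⁺]) = (6.607e-03)² / (0.197 − 6.607e-03) = 2.29e-04.

K_a = 2.29e-04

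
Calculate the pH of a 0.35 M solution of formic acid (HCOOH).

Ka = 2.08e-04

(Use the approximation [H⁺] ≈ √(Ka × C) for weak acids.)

[H⁺] = √(Ka × C) = √(2.08e-04 × 0.35) = 8.5323e-03. pH = -log(8.5323e-03)

pH = 2.07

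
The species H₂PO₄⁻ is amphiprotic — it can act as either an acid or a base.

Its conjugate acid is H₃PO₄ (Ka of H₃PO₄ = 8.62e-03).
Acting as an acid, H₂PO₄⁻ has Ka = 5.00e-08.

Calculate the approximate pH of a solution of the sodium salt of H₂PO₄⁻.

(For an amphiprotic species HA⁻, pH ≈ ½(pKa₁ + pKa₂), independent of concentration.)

pKa₁ = -log(8.62e-03) = 2.06; pKa₂ = -log(5.00e-08) = 7.30. For an amphiprotic species, pH ≈ ½(pKa₁ + pKa₂) = ½(2.06 + 7.30) = 4.68.

pH = 4.68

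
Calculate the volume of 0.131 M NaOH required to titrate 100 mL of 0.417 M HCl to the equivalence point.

At equivalence: moles acid = moles base. moles HCl = 0.417 × 100/1000 = 0.0417 mol. V_base = moles / 0.131 × 1000 = 318.3 mL.

V_{base} = 318.3 mL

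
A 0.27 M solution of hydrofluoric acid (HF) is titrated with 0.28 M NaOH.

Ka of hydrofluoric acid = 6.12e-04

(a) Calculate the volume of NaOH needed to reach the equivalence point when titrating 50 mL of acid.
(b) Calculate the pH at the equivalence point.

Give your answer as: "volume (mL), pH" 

moles acid = 0.27 × 50/1000 = 0.0135 mol; V_base = moles/0.28 × 1000 = 48.2 mL. At equivalence only the conjugate base is present: [A⁻] = 0.0135/0.098 = 1.3745e-01 M. Kb = Kw/Ka = 1.63e-11; [OH⁻] = √(Kb × [A⁻]) = 1.4987e-06; pOH = 5.82; pH = 14 - pOH = 8.18.

V = 48.2 mL, pH = 8.18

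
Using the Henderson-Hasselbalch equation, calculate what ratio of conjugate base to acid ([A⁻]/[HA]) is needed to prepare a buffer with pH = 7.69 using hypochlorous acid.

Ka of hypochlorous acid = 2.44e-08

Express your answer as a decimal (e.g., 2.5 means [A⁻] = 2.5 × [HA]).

pKa = -log(2.44e-08) = 7.6126. pH = pKa + log([A⁻]/[HA]), so log([A⁻]/[HA]) = pH − pKa = 7.69 − 7.6126 = 0.0774. [A⁻]/[HA] = 10^(0.0774) = 1.20

[A⁻]/[HA] = 1.20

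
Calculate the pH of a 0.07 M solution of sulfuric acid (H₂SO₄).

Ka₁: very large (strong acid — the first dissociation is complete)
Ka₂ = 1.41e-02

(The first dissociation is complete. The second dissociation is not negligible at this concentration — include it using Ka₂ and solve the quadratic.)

First dissociation is complete: [H⁺]₀ = [HSO₄⁻]₀ = C = 0.07 M. Second dissociation HSO₄⁻ ⇌ H⁺ + SO₄²⁻: let x = [SO₄²⁻]. Ka₂ = (C + x)·x / (C − x) = 1.41e-02 → x² + (C + Ka₂)·x − Ka₂·C = 0 → x² + 0.08410·x − 9.870e-04 = 0. x = (−0.08410 + √(0.08410² + 4 × 9.870e-04)) / 2 = 1.0440e-02 M. [H⁺] = C + x = 0.07 + 1.0440e-02 = 8.0440e-02 M. pH = -log(8.0440e-02) = 1.09.

pH = 1.09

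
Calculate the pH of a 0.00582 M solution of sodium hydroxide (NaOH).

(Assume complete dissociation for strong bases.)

[OH⁻] = 0.00582 M for strong base. pOH = -log[OH⁻] = 2.24, pH = 14 - pOH

pH = 11.76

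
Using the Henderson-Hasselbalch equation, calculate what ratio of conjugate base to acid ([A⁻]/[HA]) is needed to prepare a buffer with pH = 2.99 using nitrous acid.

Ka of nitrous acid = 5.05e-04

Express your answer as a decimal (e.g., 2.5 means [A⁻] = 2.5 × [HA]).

pKa = -log(5.05e-04) = 3.2967. pH = pKa + log([A⁻]/[HA]), so log([A⁻]/[HA]) = pH − pKa = 2.99 − 3.2967 = -0.3067. [A⁻]/[HA] = 10^(-0.3067) = 0.494

[A⁻]/[HA] = 0.494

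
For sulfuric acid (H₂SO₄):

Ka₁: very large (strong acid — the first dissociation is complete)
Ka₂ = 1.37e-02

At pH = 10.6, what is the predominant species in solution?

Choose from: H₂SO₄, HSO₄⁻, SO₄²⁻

The first dissociation is complete, so H₂SO₄ itself is never the predominant species in water; pKa₂ = -log(1.37e-02) = 1.86. For a polyprotic acid the predominant species crosses at each pKa: below pKa_n the protonated form dominates, above it the deprotonated form does. At pH = 10.6, the predominant species is SO₄²⁻.

SO₄²⁻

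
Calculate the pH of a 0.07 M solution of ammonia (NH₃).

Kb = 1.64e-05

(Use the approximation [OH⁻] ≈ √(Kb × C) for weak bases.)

[OH⁻] = √(Kb × C) = √(1.64e-05 × 0.07) = 1.0714e-03. pOH = 2.97, pH = 14 - pOH

pH = 11.03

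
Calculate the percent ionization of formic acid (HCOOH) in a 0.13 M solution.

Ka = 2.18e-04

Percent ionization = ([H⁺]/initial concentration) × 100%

Using Ka equilibrium: x² + Ka×x - Ka×C = 0. Solving: [H⁺] = 5.2156e-03. Percent = (5.2156e-03/0.13) × 100

Percent ionization = 4.01%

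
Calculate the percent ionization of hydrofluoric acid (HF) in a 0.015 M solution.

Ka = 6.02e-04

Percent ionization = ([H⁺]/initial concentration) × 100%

Using Ka equilibrium: x² + Ka×x - Ka×C = 0. Solving: [H⁺] = 2.7190e-03. Percent = (2.7190e-03/0.015) × 100

Percent ionization = 18.1%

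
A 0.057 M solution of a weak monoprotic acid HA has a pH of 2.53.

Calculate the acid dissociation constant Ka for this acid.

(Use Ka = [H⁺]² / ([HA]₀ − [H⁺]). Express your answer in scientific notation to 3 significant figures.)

[H⁺] = 10^(−pH) = 10^(−2.53) = 2.951e-03 M. For HA ⇌ H⁺ + A⁻, Ka = [H⁺][A⁻]/[HA] = [H⁺]² / ([HA]₀ − [H⁺]) = (2.951e-03)² / (0.057 − 2.951e-03) = 1.61e-04.

K_a = 1.61e-04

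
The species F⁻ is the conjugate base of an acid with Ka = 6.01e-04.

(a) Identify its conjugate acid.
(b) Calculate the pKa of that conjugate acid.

(a) The conjugate acid is formed by adding one H⁺ to F⁻, giving HF. (b) pKa = -log(Ka) = -log(6.01e-04) = 3.22.

Conjugate acid: HF; pK_a = 3.22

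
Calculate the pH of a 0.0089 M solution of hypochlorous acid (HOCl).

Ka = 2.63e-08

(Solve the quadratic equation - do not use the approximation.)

x² + Ka×x - Ka×C = 0. Using quadratic formula: [H⁺] = 1.5286e-05

pH = 4.82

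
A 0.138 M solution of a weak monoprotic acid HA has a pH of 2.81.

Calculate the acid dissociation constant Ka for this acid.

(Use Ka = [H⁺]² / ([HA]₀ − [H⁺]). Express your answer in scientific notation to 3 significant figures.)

[H⁺] = 10^(−pH) = 10^(−2.81) = 1.549e-03 M. For HA ⇌ H⁺ + A⁻, Ka = [H⁺][A⁻]/[HA] = [H⁺]² / ([HA]₀ − [H⁺]) = (1.549e-03)² / (0.138 − 1.549e-03) = 1.76e-05.

K_a = 1.76e-05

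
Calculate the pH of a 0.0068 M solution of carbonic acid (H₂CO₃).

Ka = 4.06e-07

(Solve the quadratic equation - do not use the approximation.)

x² + Ka×x - Ka×C = 0. Using quadratic formula: [H⁺] = 5.2341e-05

pH = 4.28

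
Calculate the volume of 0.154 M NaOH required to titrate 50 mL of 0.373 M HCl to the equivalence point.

At equivalence: moles acid = moles base. moles HCl = 0.373 × 50/1000 = 0.01865 mol. V_base = moles / 0.154 × 1000 = 121.1 mL.

V_{base} = 121.1 mL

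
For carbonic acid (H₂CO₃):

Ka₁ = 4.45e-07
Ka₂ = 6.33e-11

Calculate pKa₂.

pKa₂ = -log(Ka₂) = -log(6.33e-11) = 10.20.

pK_{a2} = 10.20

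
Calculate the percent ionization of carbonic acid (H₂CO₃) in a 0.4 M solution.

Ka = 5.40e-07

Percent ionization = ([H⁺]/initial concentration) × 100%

Using Ka equilibrium: x² + Ka×x - Ka×C = 0. Solving: [H⁺] = 4.6449e-04. Percent = (4.6449e-04/0.4) × 100

Percent ionization = 0.116%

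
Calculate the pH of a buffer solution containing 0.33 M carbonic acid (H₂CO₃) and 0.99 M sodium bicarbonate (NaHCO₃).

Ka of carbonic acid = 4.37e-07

pKa = -log(4.37e-07) = 6.36. pH = pKa + log([A⁻]/[HA]) = 6.36 + log(0.99/0.33)

pH = 6.84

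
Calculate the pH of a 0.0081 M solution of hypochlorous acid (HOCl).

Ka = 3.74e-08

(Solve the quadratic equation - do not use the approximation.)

x² + Ka×x - Ka×C = 0. Using quadratic formula: [H⁺] = 1.7386e-05

pH = 4.76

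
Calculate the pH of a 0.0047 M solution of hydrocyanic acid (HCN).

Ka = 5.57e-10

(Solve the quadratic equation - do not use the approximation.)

x² + Ka×x - Ka×C = 0. Using quadratic formula: [H⁺] = 1.6177e-06

pH = 5.79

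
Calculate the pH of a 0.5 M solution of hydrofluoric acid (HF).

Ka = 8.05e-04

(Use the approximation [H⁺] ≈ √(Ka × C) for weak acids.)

[H⁺] = √(Ka × C) = √(8.05e-04 × 0.5) = 2.0062e-02. pH = -log(2.0062e-02)

pH = 1.70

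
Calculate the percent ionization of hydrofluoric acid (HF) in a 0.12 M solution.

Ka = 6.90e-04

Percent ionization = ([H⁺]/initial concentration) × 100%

Using Ka equilibrium: x² + Ka×x - Ka×C = 0. Solving: [H⁺] = 8.7610e-03. Percent = (8.7610e-03/0.12) × 100

Percent ionization = 7.3%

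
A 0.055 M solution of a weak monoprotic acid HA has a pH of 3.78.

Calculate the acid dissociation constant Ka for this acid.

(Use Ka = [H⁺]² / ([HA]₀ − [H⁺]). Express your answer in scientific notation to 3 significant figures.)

[H⁺] = 10^(−pH) = 10^(−3.78) = 1.660e-04 M. For HA ⇌ H⁺ + A⁻, Ka = [H⁺][A⁻]/[HA] = [H⁺]² / ([HA]₀ − [H⁺]) = (1.660e-04)² / (0.055 − 1.660e-04) = 5.02e-07.

K_a = 5.02e-07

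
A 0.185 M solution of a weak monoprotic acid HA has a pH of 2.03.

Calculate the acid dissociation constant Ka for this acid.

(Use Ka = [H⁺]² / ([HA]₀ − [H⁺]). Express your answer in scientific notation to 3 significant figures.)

[H⁺] = 10^(−pH) = 10^(−2.03) = 9.333e-03 M. For HA ⇌ H⁺ + A⁻, Ka = [H⁺][A⁻]/[HA] = [H⁺]² / ([HA]₀ − [H⁺]) = (9.333e-03)² / (0.185 − 9.333e-03) = 4.96e-04.

K_a = 4.96e-04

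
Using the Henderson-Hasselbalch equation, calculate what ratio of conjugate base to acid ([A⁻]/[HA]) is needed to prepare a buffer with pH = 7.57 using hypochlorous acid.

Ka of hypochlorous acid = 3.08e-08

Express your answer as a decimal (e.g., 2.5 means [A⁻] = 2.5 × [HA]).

pKa = -log(3.08e-08) = 7.5114. pH = pKa + log([A⁻]/[HA]), so log([A⁻]/[HA]) = pH − pKa = 7.57 − 7.5114 = 0.0586. [A⁻]/[HA] = 10^(0.0586) = 1.14

[A⁻]/[HA] = 1.14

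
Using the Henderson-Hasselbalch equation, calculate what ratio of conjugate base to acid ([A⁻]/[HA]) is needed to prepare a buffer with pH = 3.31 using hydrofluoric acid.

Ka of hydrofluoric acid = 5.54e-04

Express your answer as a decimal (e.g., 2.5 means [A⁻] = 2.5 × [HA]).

pKa = -log(5.54e-04) = 3.2565. pH = pKa + log([A⁻]/[HA]), so log([A⁻]/[HA]) = pH − pKa = 3.31 − 3.2565 = 0.0535. [A⁻]/[HA] = 10^(0.0535) = 1.13

[A⁻]/[HA] = 1.13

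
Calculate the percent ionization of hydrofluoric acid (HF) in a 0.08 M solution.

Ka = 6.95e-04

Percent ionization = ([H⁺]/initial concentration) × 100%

Using Ka equilibrium: x² + Ka×x - Ka×C = 0. Solving: [H⁺] = 7.1171e-03. Percent = (7.1171e-03/0.08) × 100

Percent ionization = 8.9%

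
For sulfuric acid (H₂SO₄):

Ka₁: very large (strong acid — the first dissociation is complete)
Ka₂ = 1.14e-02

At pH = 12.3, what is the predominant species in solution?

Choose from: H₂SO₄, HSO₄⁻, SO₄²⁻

The first dissociation is complete, so H₂SO₄ itself is never the predominant species in water; pKa₂ = -log(1.14e-02) = 1.94. For a polyprotic acid the predominant species crosses at each pKa: below pKa_n the protonated form dominates, above it the deprotonated form does. At pH = 12.3, the predominant species is SO₄²⁻.

SO₄²⁻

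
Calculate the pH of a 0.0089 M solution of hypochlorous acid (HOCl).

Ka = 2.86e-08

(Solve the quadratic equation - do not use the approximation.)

x² + Ka×x - Ka×C = 0. Using quadratic formula: [H⁺] = 1.5940e-05

pH = 4.80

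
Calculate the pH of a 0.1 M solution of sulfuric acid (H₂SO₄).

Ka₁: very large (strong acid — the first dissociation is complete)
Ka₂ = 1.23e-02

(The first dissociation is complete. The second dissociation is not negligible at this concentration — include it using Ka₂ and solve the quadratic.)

First dissociation is complete: [H⁺]₀ = [HSO₄⁻]₀ = C = 0.1 M. Second dissociation HSO₄⁻ ⇌ H⁺ + SO₄²⁻: let x = [SO₄²⁻]. Ka₂ = (C + x)·x / (C − x) = 1.23e-02 → x² + (C + Ka₂)·x − Ka₂·C = 0 → x² + 0.11230·x − 1.230e-03 = 0. x = (−0.11230 + √(0.11230² + 4 × 1.230e-03)) / 2 = 1.0053e-02 M. [H⁺] = C + x = 0.1 + 1.0053e-02 = 1.1005e-01 M. pH = -log(1.1005e-01) = 0.96.

pH = 0.96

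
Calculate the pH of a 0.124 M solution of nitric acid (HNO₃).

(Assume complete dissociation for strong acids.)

[H⁺] = 0.124 M for strong acid. pH = -log[H⁺] = -log(0.124)

pH = 0.91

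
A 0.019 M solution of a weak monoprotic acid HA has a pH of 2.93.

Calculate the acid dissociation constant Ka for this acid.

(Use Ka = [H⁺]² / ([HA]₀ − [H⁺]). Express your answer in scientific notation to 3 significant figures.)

[H⁺] = 10^(−pH) = 10^(−2.93) = 1.175e-03 M. For HA ⇌ H⁺ + A⁻, Ka = [H⁺][A⁻]/[HA] = [H⁺]² / ([HA]₀ − [H⁺]) = (1.175e-03)² / (0.019 − 1.175e-03) = 7.74e-05.

K_a = 7.74e-05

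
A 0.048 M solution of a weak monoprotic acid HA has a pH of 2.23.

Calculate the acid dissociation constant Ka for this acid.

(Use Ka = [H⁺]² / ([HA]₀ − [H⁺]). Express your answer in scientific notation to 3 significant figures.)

[H⁺] = 10^(−pH) = 10^(−2.23) = 5.888e-03 M. For HA ⇌ H⁺ + A⁻, Ka = [H⁺][A⁻]/[HA] = [H⁺]² / ([HA]₀ − [H⁺]) = (5.888e-03)² / (0.048 − 5.888e-03) = 8.23e-04.

K_a = 8.23e-04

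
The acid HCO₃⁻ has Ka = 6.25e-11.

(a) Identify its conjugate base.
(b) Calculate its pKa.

(a) The conjugate base is formed by removing one H⁺ from HCO₃⁻, giving CO₃²⁻. (b) pKa = -log(Ka) = -log(6.25e-11) = 10.20.

Conjugate base: CO₃²⁻; pK_a = 10.20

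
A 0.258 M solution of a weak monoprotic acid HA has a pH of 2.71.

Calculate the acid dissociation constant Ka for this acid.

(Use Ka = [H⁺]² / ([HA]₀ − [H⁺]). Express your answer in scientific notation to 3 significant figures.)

[H⁺] = 10^(−pH) = 10^(−2.71) = 1.950e-03 M. For HA ⇌ H⁺ + A⁻, Ka = [H⁺][A⁻]/[HA] = [H⁺]² / ([HA]₀ − [H⁺]) = (1.950e-03)² / (0.258 − 1.950e-03) = 1.48e-05.

K_a = 1.48e-05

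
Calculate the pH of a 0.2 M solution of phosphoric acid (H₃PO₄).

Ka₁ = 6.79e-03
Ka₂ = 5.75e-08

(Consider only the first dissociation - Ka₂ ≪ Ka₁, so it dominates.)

First dissociation dominates. From Ka₁ = [H⁺][HA⁻]/[H₂A], x² + Ka₁·x − Ka₁·C = 0 with C = 0.2 M and Ka₁ = 6.79e-03. Solving: [H⁺] = (−Ka₁ + √(Ka₁² + 4·Ka₁·C)) / 2 = 3.3612e-02 M. pH = -log(3.3612e-02) = 1.47.

pH = 1.47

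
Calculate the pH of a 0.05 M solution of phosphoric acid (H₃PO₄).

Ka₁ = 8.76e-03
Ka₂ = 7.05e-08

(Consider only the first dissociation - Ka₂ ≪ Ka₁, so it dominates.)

First dissociation dominates. From Ka₁ = [H⁺][HA⁻]/[H₂A], x² + Ka₁·x − Ka₁·C = 0 with C = 0.05 M and Ka₁ = 8.76e-03. Solving: [H⁺] = (−Ka₁ + √(Ka₁² + 4·Ka₁·C)) / 2 = 1.7002e-02 M. pH = -log(1.7002e-02) = 1.77.

pH = 1.77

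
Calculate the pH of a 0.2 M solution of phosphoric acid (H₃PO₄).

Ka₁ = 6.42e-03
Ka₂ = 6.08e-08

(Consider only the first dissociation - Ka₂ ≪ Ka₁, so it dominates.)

First dissociation dominates. From Ka₁ = [H⁺][HA⁻]/[H₂A], x² + Ka₁·x − Ka₁·C = 0 with C = 0.2 M and Ka₁ = 6.42e-03. Solving: [H⁺] = (−Ka₁ + √(Ka₁² + 4·Ka₁·C)) / 2 = 3.2766e-02 M. pH = -log(3.2766e-02) = 1.48.

pH = 1.48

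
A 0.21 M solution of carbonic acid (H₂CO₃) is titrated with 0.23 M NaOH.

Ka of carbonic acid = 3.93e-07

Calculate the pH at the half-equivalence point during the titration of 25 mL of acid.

At half-equivalence [HA] = [A⁻], so Henderson-Hasselbalch gives pH = pKa = -log(3.93e-07) = 6.41.

pH = pKa = 6.41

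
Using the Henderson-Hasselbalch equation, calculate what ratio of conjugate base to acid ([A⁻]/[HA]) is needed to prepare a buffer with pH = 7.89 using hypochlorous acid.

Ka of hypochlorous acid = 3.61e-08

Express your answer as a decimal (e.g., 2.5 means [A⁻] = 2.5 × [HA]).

pKa = -log(3.61e-08) = 7.4425. pH = pKa + log([A⁻]/[HA]), so log([A⁻]/[HA]) = pH − pKa = 7.89 − 7.4425 = 0.4475. [A⁻]/[HA] = 10^(0.4475) = 2.80

[A⁻]/[HA] = 2.80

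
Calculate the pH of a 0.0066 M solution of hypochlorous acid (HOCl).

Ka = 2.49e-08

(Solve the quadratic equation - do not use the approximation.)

x² + Ka×x - Ka×C = 0. Using quadratic formula: [H⁺] = 1.2807e-05

pH = 4.89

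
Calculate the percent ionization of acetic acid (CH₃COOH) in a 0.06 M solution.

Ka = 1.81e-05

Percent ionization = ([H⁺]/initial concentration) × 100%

Using Ka equilibrium: x² + Ka×x - Ka×C = 0. Solving: [H⁺] = 1.0331e-03. Percent = (1.0331e-03/0.06) × 100

Percent ionization = 1.72%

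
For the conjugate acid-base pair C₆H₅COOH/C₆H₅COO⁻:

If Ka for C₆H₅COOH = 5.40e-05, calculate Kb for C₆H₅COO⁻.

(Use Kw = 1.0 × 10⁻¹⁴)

For a conjugate pair Ka × Kb = Kw, so Kb = Kw/Ka = 1.0 × 10⁻¹⁴ / 5.40e-05 = 1.85e-10.

K_b = 1.85e-10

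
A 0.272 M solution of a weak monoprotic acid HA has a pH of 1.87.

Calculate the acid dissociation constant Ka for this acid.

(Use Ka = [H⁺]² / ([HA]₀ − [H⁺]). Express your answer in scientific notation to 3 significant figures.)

[H⁺] = 10^(−pH) = 10^(−1.87) = 1.349e-02 M. For HA ⇌ H⁺ + A⁻, Ka = [H⁺][A⁻]/[HA] = [H⁺]² / ([HA]₀ − [H⁺]) = (1.349e-02)² / (0.272 − 1.349e-02) = 7.04e-04.

K_a = 7.04e-04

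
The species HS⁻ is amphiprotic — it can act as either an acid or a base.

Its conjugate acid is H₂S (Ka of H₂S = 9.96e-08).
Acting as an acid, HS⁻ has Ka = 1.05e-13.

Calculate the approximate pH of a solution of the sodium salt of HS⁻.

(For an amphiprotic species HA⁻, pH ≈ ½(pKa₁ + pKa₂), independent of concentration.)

pKa₁ = -log(9.96e-08) = 7.00; pKa₂ = -log(1.05e-13) = 12.98. For an amphiprotic species, pH ≈ ½(pKa₁ + pKa₂) = ½(7.00 + 12.98) = 9.99.

pH = 9.99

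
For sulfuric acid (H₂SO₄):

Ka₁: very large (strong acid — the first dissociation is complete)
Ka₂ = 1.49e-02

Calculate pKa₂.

pKa₂ = -log(Ka₂) = -log(1.49e-02) = 1.83.

pK_{a2} = 1.83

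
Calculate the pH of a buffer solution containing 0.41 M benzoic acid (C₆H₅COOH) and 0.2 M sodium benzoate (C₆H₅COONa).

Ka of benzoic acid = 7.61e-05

pKa = -log(7.61e-05) = 4.12. pH = pKa + log([A⁻]/[HA]) = 4.12 + log(0.2/0.41)

pH = 3.81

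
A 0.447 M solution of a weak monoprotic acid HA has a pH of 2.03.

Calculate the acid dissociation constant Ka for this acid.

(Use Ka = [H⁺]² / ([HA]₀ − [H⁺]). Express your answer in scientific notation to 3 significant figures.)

[H⁺] = 10^(−pH) = 10^(−2.03) = 9.333e-03 M. For HA ⇌ H⁺ + A⁻, Ka = [H⁺][A⁻]/[HA] = [H⁺]² / ([HA]₀ − [H⁺]) = (9.333e-03)² / (0.447 − 9.333e-03) = 1.99e-04.

K_a = 1.99e-04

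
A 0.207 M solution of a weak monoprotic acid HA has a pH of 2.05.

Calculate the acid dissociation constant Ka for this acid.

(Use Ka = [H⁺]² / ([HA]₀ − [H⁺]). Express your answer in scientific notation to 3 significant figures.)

[H⁺] = 10^(−pH) = 10^(−2.05) = 8.913e-03 M. For HA ⇌ H⁺ + A⁻, Ka = [H⁺][A⁻]/[HA] = [H⁺]² / ([HA]₀ − [H⁺]) = (8.913e-03)² / (0.207 − 8.913e-03) = 4.01e-04.

K_a = 4.01e-04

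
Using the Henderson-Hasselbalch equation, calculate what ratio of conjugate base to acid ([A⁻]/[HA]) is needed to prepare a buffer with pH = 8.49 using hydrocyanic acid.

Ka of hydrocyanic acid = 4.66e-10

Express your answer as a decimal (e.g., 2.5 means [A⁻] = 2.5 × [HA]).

pKa = -log(4.66e-10) = 9.3316. pH = pKa + log([A⁻]/[HA]), so log([A⁻]/[HA]) = pH − pKa = 8.49 − 9.3316 = -0.8416. [A⁻]/[HA] = 10^(-0.8416) = 0.144

[A⁻]/[HA] = 0.144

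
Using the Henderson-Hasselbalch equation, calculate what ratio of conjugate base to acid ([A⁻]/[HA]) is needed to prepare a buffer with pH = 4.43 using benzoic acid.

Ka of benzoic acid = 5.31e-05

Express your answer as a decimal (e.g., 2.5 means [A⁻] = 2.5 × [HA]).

pKa = -log(5.31e-05) = 4.2749. pH = pKa + log([A⁻]/[HA]), so log([A⁻]/[HA]) = pH − pKa = 4.43 − 4.2749 = 0.1551. [A⁻]/[HA] = 10^(0.1551) = 1.43

[A⁻]/[HA] = 1.43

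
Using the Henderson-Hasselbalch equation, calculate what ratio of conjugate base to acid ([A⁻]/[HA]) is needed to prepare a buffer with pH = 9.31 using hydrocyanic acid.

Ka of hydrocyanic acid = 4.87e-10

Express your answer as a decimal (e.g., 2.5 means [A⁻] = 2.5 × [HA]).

pKa = -log(4.87e-10) = 9.3125. pH = pKa + log([A⁻]/[HA]), so log([A⁻]/[HA]) = pH − pKa = 9.31 − 9.3125 = -0.0025. [A⁻]/[HA] = 10^(-0.0025) = 0.994

[A⁻]/[HA] = 0.994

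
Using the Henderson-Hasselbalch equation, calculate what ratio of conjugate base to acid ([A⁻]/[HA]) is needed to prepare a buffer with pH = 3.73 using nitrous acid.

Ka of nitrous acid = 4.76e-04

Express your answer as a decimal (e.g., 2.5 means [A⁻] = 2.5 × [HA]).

pKa = -log(4.76e-04) = 3.3224. pH = pKa + log([A⁻]/[HA]), so log([A⁻]/[HA]) = pH − pKa = 3.73 − 3.3224 = 0.4076. [A⁻]/[HA] = 10^(0.4076) = 2.56

[A⁻]/[HA] = 2.56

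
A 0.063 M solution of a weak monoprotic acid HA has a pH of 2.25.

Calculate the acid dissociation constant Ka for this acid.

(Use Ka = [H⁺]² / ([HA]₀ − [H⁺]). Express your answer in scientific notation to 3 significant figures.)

[H⁺] = 10^(−pH) = 10^(−2.25) = 5.623e-03 M. For HA ⇌ H⁺ + A⁻, Ka = [H⁺][A⁻]/[HA] = [H⁺]² / ([HA]₀ − [H⁺]) = (5.623e-03)² / (0.063 − 5.623e-03) = 5.51e-04.

K_a = 5.51e-04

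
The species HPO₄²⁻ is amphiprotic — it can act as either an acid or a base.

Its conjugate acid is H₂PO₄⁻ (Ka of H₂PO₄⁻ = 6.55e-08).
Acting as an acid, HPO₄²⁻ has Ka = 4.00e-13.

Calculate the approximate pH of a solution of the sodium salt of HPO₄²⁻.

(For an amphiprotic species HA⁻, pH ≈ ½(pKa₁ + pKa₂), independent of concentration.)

pKa₁ = -log(6.55e-08) = 7.18; pKa₂ = -log(4.00e-13) = 12.40. For an amphiprotic species, pH ≈ ½(pKa₁ + pKa₂) = ½(7.18 + 12.40) = 9.79.

pH = 9.79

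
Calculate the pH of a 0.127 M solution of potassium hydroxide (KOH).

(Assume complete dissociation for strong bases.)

[OH⁻] = 0.127 M for strong base. pOH = -log[OH⁻] = 0.90, pH = 14 - pOH

pH = 13.10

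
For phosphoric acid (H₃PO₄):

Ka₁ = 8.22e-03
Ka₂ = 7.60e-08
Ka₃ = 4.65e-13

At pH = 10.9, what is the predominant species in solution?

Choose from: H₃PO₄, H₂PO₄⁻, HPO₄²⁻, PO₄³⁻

pKa₁ = 2.09, pKa₂ = 7.12, pKa₃ = 12.33. For a polyprotic acid the predominant species crosses at each pKa: below pKa_n the protonated form dominates, above it the deprotonated form does. At pH = 10.9, the predominant species is HPO₄²⁻.

HPO₄²⁻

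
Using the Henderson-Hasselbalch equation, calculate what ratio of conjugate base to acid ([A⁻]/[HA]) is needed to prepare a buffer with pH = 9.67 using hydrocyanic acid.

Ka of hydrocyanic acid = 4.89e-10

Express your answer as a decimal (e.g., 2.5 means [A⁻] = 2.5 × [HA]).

pKa = -log(4.89e-10) = 9.3107. pH = pKa + log([A⁻]/[HA]), so log([A⁻]/[HA]) = pH − pKa = 9.67 − 9.3107 = 0.3593. [A⁻]/[HA] = 10^(0.3593) = 2.29

[A⁻]/[HA] = 2.29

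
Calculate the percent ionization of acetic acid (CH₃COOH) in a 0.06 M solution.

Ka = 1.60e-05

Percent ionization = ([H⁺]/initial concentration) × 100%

Using Ka equilibrium: x² + Ka×x - Ka×C = 0. Solving: [H⁺] = 9.7183e-04. Percent = (9.7183e-04/0.06) × 100

Percent ionization = 1.62%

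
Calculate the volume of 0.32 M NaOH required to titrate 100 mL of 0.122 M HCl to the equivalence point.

At equivalence: moles acid = moles base. moles HCl = 0.122 × 100/1000 = 0.0122 mol. V_base = moles / 0.32 × 1000 = 38.1 mL.

V_{base} = 38.1 mL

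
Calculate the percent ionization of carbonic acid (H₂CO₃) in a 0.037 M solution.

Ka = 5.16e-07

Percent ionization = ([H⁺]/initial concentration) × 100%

Using Ka equilibrium: x² + Ka×x - Ka×C = 0. Solving: [H⁺] = 1.3792e-04. Percent = (1.3792e-04/0.037) × 100

Percent ionization = 0.373%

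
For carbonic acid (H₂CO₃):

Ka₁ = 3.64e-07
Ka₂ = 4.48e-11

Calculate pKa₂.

pKa₂ = -log(Ka₂) = -log(4.48e-11) = 10.35.

pK_{a2} = 10.35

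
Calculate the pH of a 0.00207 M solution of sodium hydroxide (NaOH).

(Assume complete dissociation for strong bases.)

[OH⁻] = 0.00207 M for strong base. pOH = -log[OH⁻] = 2.68, pH = 14 - pOH

pH = 11.32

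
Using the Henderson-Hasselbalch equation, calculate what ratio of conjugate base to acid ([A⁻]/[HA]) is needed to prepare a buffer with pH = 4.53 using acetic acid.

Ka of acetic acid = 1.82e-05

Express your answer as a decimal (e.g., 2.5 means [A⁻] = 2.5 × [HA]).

pKa = -log(1.82e-05) = 4.7399. pH = pKa + log([A⁻]/[HA]), so log([A⁻]/[HA]) = pH − pKa = 4.53 − 4.7399 = -0.2099. [A⁻]/[HA] = 10^(-0.2099) = 0.617

[A⁻]/[HA] = 0.617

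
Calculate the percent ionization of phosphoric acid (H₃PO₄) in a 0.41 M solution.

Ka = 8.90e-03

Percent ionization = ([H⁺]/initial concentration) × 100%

Using Ka equilibrium: x² + Ka×x - Ka×C = 0. Solving: [H⁺] = 5.6121e-02. Percent = (5.6121e-02/0.41) × 100

Percent ionization = 13.7%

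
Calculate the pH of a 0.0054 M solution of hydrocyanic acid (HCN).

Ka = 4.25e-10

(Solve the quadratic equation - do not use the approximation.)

x² + Ka×x - Ka×C = 0. Using quadratic formula: [H⁺] = 1.5147e-06

pH = 5.82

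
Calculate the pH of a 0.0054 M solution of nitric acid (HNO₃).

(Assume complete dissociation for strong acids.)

[H⁺] = 0.0054 M for strong acid. pH = -log[H⁺] = -log(0.0054)

pH = 2.27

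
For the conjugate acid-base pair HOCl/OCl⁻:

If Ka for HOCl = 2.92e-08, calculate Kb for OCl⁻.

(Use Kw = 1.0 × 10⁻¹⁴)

For a conjugate pair Ka × Kb = Kw, so Kb = Kw/Ka = 1.0 × 10⁻¹⁴ / 2.92e-08 = 3.42e-07.

K_b = 3.42e-07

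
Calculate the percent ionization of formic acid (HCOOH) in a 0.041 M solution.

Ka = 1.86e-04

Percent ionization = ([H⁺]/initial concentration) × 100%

Using Ka equilibrium: x² + Ka×x - Ka×C = 0. Solving: [H⁺] = 2.6701e-03. Percent = (2.6701e-03/0.041) × 100

Percent ionization = 6.51%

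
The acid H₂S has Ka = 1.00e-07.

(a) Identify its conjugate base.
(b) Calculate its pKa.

(a) The conjugate base is formed by removing one H⁺ from H₂S, giving HS⁻. (b) pKa = -log(Ka) = -log(1.00e-07) = 7.00.

Conjugate base: HS⁻; pK_a = 7.00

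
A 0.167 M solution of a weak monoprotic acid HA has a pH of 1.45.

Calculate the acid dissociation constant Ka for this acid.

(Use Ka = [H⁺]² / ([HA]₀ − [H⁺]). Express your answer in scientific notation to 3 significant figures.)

[H⁺] = 10^(−pH) = 10^(−1.45) = 3.548e-02 M. For HA ⇌ H⁺ + A⁻, Ka = [H⁺][A⁻]/[HA] = [H⁺]² / ([HA]₀ − [H⁺]) = (3.548e-02)² / (0.167 − 3.548e-02) = 9.57e-03.

K_a = 9.57e-03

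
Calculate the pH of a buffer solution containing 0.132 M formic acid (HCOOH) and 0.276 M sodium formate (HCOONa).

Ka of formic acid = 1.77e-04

pKa = -log(1.77e-04) = 3.75. pH = pKa + log([A⁻]/[HA]) = 3.75 + log(0.276/0.132)

pH = 4.07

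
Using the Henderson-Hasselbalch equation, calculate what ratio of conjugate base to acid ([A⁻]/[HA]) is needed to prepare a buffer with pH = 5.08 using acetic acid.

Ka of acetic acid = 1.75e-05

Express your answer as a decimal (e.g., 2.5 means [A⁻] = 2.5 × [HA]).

pKa = -log(1.75e-05) = 4.7570. pH = pKa + log([A⁻]/[HA]), so log([A⁻]/[HA]) = pH − pKa = 5.08 − 4.7570 = 0.3230. [A⁻]/[HA] = 10^(0.3230) = 2.10

[A⁻]/[HA] = 2.10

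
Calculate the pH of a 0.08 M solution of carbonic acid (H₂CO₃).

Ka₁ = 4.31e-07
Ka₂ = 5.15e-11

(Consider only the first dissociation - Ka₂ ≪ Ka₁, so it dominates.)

First dissociation dominates. From Ka₁ = [H⁺][HA⁻]/[H₂A], x² + Ka₁·x − Ka₁·C = 0 with C = 0.08 M and Ka₁ = 4.31e-07. Solving: [H⁺] = (−Ka₁ + √(Ka₁² + 4·Ka₁·C)) / 2 = 1.8547e-04 M. pH = -log(1.8547e-04) = 3.73.

pH = 3.73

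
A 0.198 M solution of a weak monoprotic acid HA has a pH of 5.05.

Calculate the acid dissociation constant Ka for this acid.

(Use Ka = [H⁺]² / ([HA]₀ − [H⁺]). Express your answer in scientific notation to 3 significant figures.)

[H⁺] = 10^(−pH) = 10^(−5.05) = 8.913e-06 M. For HA ⇌ H⁺ + A⁻, Ka = [H⁺][A⁻]/[HA] = [H⁺]² / ([HA]₀ − [H⁺]) = (8.913e-06)² / (0.198 − 8.913e-06) = 4.01e-10.

K_a = 4.01e-10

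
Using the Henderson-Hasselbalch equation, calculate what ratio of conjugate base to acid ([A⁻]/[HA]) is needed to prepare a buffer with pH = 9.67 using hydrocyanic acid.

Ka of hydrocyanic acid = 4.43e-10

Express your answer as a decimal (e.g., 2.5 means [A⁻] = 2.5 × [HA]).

pKa = -log(4.43e-10) = 9.3536. pH = pKa + log([A⁻]/[HA]), so log([A⁻]/[HA]) = pH − pKa = 9.67 − 9.3536 = 0.3164. [A⁻]/[HA] = 10^(0.3164) = 2.07

[A⁻]/[HA] = 2.07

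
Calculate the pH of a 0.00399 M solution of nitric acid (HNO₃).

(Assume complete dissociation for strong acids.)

[H⁺] = 0.00399 M for strong acid. pH = -log[H⁺] = -log(0.00399)

pH = 2.40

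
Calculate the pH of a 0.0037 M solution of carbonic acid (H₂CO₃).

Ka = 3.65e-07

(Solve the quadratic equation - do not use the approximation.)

x² + Ka×x - Ka×C = 0. Using quadratic formula: [H⁺] = 3.6567e-05

pH = 4.44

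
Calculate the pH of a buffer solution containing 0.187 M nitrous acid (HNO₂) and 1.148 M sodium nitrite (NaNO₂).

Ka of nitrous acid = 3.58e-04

pKa = -log(3.58e-04) = 3.45. pH = pKa + log([A⁻]/[HA]) = 3.45 + log(1.148/0.187)

pH = 4.23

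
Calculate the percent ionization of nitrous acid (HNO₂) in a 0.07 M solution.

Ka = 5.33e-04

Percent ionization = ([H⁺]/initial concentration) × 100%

Using Ka equilibrium: x² + Ka×x - Ka×C = 0. Solving: [H⁺] = 5.8475e-03. Percent = (5.8475e-03/0.07) × 100

Percent ionization = 8.35%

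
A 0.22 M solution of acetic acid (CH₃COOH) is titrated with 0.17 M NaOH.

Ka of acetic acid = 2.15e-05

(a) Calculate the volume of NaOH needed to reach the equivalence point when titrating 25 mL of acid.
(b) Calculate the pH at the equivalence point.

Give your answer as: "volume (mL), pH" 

moles acid = 0.22 × 25/1000 = 0.0055 mol; V_base = moles/0.17 × 1000 = 32.4 mL. At equivalence only the conjugate base is present: [A⁻] = 0.0055/0.057 = 9.5897e-02 M. Kb = Kw/Ka = 4.65e-10; [OH⁻] = √(Kb × [A⁻]) = 6.6786e-06; pOH = 5.18; pH = 14 - pOH = 8.82.

V = 32.4 mL, pH = 8.82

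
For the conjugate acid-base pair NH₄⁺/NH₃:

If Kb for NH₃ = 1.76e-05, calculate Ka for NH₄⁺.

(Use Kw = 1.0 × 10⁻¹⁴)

For a conjugate pair Ka × Kb = Kw, so Ka = Kw/Kb = 1.0 × 10⁻¹⁴ / 1.76e-05 = 5.68e-10.

K_a = 5.68e-10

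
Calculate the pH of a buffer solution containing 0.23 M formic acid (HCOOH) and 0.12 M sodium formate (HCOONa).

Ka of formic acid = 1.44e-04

pKa = -log(1.44e-04) = 3.84. pH = pKa + log([A⁻]/[HA]) = 3.84 + log(0.12/0.23)

pH = 3.56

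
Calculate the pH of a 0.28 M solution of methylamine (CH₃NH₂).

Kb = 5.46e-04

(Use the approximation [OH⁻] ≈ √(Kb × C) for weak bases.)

[OH⁻] = √(Kb × C) = √(5.46e-04 × 0.28) = 1.2364e-02. pOH = 1.91, pH = 14 - pOH

pH = 12.09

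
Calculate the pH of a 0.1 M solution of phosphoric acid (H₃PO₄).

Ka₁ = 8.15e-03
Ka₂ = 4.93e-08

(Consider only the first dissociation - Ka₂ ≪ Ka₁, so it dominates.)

First dissociation dominates. From Ka₁ = [H⁺][HA⁻]/[H₂A], x² + Ka₁·x − Ka₁·C = 0 with C = 0.1 M and Ka₁ = 8.15e-03. Solving: [H⁺] = (−Ka₁ + √(Ka₁² + 4·Ka₁·C)) / 2 = 2.4763e-02 M. pH = -log(2.4763e-02) = 1.61.

pH = 1.61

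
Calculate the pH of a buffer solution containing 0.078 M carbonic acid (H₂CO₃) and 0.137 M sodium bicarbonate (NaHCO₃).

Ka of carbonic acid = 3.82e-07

pKa = -log(3.82e-07) = 6.42. pH = pKa + log([A⁻]/[HA]) = 6.42 + log(0.137/0.078)

pH = 6.66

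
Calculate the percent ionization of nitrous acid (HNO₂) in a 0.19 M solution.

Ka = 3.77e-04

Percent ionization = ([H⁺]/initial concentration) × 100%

Using Ka equilibrium: x² + Ka×x - Ka×C = 0. Solving: [H⁺] = 8.2770e-03. Percent = (8.2770e-03/0.19) × 100

Percent ionization = 4.36%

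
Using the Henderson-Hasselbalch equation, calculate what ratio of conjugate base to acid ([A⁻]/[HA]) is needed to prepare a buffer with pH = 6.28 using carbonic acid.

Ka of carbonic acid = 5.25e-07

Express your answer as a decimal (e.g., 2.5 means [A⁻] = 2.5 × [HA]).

pKa = -log(5.25e-07) = 6.2798. pH = pKa + log([A⁻]/[HA]), so log([A⁻]/[HA]) = pH − pKa = 6.28 − 6.2798 = 0.0002. [A⁻]/[HA] = 10^(0.0002) = 1.00

[A⁻]/[HA] = 1.00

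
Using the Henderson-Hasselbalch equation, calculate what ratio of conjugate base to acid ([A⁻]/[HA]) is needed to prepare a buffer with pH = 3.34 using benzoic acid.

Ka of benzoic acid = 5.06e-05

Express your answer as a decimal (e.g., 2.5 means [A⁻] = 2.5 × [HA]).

pKa = -log(5.06e-05) = 4.2958. pH = pKa + log([A⁻]/[HA]), so log([A⁻]/[HA]) = pH − pKa = 3.34 − 4.2958 = -0.9558. [A⁻]/[HA] = 10^(-0.9558) = 0.111

[A⁻]/[HA] = 0.111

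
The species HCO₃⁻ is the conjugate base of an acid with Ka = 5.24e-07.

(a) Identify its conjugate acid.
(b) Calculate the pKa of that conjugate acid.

(a) The conjugate acid is formed by adding one H⁺ to HCO₃⁻, giving H₂CO₃. (b) pKa = -log(Ka) = -log(5.24e-07) = 6.28.

Conjugate acid: H₂CO₃; pK_a = 6.28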